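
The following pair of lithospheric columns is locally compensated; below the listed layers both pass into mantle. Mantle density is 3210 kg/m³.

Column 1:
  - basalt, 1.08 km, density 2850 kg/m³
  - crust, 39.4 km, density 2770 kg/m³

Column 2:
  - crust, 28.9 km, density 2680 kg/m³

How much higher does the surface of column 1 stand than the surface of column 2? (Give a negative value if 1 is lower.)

For any compensation level in the mantle, the mantle terms cancel and isostasy reduces to e = (Σt_1 − Σt_2) − (Σ(ρt)_1 − Σ(ρt)_2) / ρ_m.
Σt_1 = 40.48 km; Σt_2 = 28.9 km; Σ(ρt)_1 = 112216; Σ(ρt)_2 = 77452 (in km·kg/m³).
e = (40.48 − 28.9) − (112216 − 77452) / 3210 = 0.75 km.

0.75 km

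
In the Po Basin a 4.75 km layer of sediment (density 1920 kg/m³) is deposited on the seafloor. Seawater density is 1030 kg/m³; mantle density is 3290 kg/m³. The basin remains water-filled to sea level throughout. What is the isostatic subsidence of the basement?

1.87 km

Submarine loading: the sediment displaces seawater, and the subsidence is in turn flooded, so s (ρ_m − ρ_w) = t (ρ_sed − ρ_w).
s = 4.75 km × (1920 − 1030) / (3290 − 1030) = 1.87 km.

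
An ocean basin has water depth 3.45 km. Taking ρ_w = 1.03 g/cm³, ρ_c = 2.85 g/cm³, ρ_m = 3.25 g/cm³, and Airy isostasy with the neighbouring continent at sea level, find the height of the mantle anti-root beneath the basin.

By Archimedes' principle applied to the lithosphere: replacing crust with seawater at the top is compensated by replacing crust with mantle at the base: d (ρ_c − ρ_w) = a (ρ_m − ρ_c).
a = d (ρ_c − ρ_w)/(ρ_m − ρ_c) = 3.45 km × 1.82/0.4 = 15.7 km.

15.7 km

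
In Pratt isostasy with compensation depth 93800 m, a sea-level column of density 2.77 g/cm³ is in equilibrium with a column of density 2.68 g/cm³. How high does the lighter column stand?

ρ_ref D = ρ (D + h) → h = D (ρ_ref − ρ)/ρ.
h = 93800 m × (2.77 − 2.68)/2.68 = 3150 m.

3150 m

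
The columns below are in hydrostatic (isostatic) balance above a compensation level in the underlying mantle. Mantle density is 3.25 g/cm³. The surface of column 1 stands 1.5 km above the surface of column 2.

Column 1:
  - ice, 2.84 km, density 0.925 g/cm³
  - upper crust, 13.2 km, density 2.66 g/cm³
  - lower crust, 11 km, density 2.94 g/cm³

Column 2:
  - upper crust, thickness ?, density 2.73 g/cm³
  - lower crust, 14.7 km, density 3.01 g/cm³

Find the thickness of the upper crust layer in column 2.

Take the compensation level at the base of the deeper column (depth z_c below the surface of column 1) and equate Σ ρ_i t_i down to z_c; mantle fills any gap and the z_c terms cancel.
Column 1: 2.84×0.925 + 13.2×2.66 + 11×2.94 + (z_c − 27.04)×3.25
Column 2: 1.5×0 + x×2.73 + 14.7×3.01 + (z_c − 1.5 − 14.7 − x)×3.25
The z_c×3.25 term appears on both sides and cancels. Collect the known terms of each column as K = Σ(ρt)_known − 3.25 × (depth of known layers): K_1 = 70.079 − 3.25×27.04 = −17.801; K_2 = 44.247 − 3.25×(1.5 + 14.7) = −8.403.
Balance: K_1 = K_2 − x×(3.25 − 2.73), so x = (K_2 − K_1)/(3.25 − 2.73) = 9.398/0.52 = 18.1 km.

18.1 km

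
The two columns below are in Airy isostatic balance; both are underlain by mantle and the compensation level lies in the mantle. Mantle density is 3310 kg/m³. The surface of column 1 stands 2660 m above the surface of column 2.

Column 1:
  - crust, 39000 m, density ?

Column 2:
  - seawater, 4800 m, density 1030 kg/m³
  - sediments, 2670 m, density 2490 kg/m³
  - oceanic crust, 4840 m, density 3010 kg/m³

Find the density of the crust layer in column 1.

Take the compensation level at the base of the deeper column (depth z_c below the surface of column 1) and equate Σ ρ_i t_i down to z_c; mantle fills any gap and the z_c terms cancel.
Column 1: 39000×ρ + (z_c − 39000)×3310
Column 2: 2660×0 + 4800×1030 + 2670×2490 + 4840×3010 + (z_c − 2660 − 12310)×3310
The z_c×3310 term appears on both sides and cancels. Collect the known terms of each column as K = Σ(ρt)_known − 3310 × (depth of known layers): K_1 = 0 − 3310×39000 = −129090000; K_2 = 26160700 − 3310×(2660 + 12310) = −23390000.
Balance: K_1 + 39000×ρ = K_2, so ρ = (K_2 − K_1)/39000 = 105700000/39000 = 2710 kg/m³.

2710 kg/m³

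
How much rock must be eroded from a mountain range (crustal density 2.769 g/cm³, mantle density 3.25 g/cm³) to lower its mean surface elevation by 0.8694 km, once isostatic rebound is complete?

Net drop Δ = e − u = e − e ρ_c/ρ_m = e (ρ_m − ρ_c)/ρ_m.
e = Δ ρ_m/(ρ_m − ρ_c) = 0.8694 km × 3.25/0.481 = 5.87 km.

5.87 km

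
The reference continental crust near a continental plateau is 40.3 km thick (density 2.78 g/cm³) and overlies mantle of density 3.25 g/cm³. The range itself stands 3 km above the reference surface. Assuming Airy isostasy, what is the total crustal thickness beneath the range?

61 km

Root depth r = h ρ_c / (ρ_m − ρ_c) = 3 km × 2.78 / 0.47 = 17.74 km.
Total thickness = T + h + r = 40.3 km + 3 km + 17.74 km = 61 km.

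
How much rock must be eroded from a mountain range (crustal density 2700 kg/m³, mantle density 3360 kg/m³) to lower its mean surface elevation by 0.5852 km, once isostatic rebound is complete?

Net drop Δ = e − u = e − e ρ_c/ρ_m = e (ρ_m − ρ_c)/ρ_m.
e = Δ ρ_m/(ρ_m − ρ_c) = 0.5852 km × 3360/660 = 2.98 km.

2.98 km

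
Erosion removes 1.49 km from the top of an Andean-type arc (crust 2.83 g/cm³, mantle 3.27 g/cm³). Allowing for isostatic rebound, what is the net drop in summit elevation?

0.2 km

Rebound u = e ρ_c/ρ_m = 1.49 km × 2.83/3.27 = 1.29 km.
Net surface drop = e − u = 1.49 km − 1.29 km = e (ρ_m − ρ_c)/ρ_m = 0.2 km.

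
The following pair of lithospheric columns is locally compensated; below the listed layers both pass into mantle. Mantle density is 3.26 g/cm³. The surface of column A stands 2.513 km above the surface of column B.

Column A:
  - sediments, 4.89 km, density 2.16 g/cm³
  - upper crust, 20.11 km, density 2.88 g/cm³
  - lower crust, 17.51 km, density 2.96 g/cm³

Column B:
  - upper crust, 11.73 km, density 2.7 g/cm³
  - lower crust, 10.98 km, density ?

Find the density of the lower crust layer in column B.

Take the compensation level at the base of the deeper column (depth z_c below the surface of column A) and equate Σ ρ_i t_i down to z_c; mantle fills any gap and the z_c terms cancel.
Column A: 4.89×2.16 + 20.11×2.88 + 17.51×2.96 + (z_c − 42.51)×3.26
Column B: 2.513×0 + 11.73×2.7 + 10.98×ρ + (z_c − 2.513 − 22.71)×3.26
The z_c×3.26 term appears on both sides and cancels. Collect the known terms of each column as K = Σ(ρt)_known − 3.26 × (depth of known layers): K_A = 120.3088 − 3.26×42.51 = −18.2738; K_B = 31.671 − 3.26×(2.513 + 22.71) = −50.55598.
Balance: K_A = K_B + 10.98×ρ, so ρ = (K_A − K_B)/10.98 = 32.2822/10.98 = 2.94 g/cm³.

2.94 g/cm³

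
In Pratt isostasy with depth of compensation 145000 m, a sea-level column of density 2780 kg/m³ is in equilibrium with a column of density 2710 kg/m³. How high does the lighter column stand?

3750 m

ρ_ref D = ρ (D + h) → h = D (ρ_ref − ρ)/ρ.
h = 145000 m × (2780 − 2710)/2710 = 3750 m.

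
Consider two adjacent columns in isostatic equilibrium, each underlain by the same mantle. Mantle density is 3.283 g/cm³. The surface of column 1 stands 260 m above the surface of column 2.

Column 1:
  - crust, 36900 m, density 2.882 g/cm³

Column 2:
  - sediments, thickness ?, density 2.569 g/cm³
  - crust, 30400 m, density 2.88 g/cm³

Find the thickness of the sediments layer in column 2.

Take the compensation level at the base of the deeper column (depth z_c below the surface of column 1) and equate Σ ρ_i t_i down to z_c; mantle fills any gap and the z_c terms cancel.
Column 1: 36900×2.882 + (z_c − 36900)×3.283
Column 2: 260×0 + x×2.569 + 30400×2.88 + (z_c − 260 − 30400 − x)×3.283
The z_c×3.283 term appears on both sides and cancels. Collect the known terms of each column as K = Σ(ρt)_known − 3.283 × (depth of known layers): K_1 = 106345.8 − 3.283×36900 = −14796.9; K_2 = 87552 − 3.283×(260 + 30400) = −13104.78.
Balance: K_1 = K_2 − x×(3.283 − 2.569), so x = (K_2 − K_1)/(3.283 − 2.569) = 1692.12/0.714 = 2370 m.

2370 m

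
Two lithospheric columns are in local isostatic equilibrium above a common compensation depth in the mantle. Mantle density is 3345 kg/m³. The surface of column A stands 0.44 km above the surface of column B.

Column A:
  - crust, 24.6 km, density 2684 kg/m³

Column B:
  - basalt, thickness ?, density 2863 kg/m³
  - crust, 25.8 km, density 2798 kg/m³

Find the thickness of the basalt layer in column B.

Take the compensation level at the base of the deeper column (depth z_c below the surface of column A) and equate Σ ρ_i t_i down to z_c; mantle fills any gap and the z_c terms cancel.
Column A: 24.6×2684 + (z_c − 24.6)×3345
Column B: 0.44×0 + x×2863 + 25.8×2798 + (z_c − 0.44 − 25.8 − x)×3345
The z_c×3345 term appears on both sides and cancels. Collect the known terms of each column as K = Σ(ρt)_known − 3345 × (depth of known layers): K_A = 66026.4 − 3345×24.6 = −16260.6; K_B = 72188.4 − 3345×(0.44 + 25.8) = −15584.4.
Balance: K_A = K_B − x×(3345 − 2863), so x = (K_B − K_A)/(3345 − 2863) = 676.2/482 = 1.4 km.

1.4 km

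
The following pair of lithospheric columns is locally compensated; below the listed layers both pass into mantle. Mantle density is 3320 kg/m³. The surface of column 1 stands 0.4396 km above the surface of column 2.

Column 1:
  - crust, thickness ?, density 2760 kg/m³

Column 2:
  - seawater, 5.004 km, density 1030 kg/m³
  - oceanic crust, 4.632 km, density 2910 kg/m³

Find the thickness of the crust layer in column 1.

26.5 km

Take the compensation level at the base of the deeper column (depth z_c below the surface of column 1) and equate Σ ρ_i t_i down to z_c; mantle fills any gap and the z_c terms cancel.
Column 1: x×2760 + (z_c − 0 − x)×3320
Column 2: 0.4396×0 + 5.004×1030 + 4.632×2910 + (z_c − 0.4396 − 9.636)×3320
The z_c×3320 term appears on both sides and cancels. Collect the known terms of each column as K = Σ(ρt)_known − 3320 × (depth of known layers): K_1 = 0 − 3320×0 = 0; K_2 = 18633.24 − 3320×(0.4396 + 9.636) = −14817.752.
Balance: K_1 − x×(3320 − 2760) = K_2, so x = (K_1 − K_2)/(3320 − 2760) = 14817.8/560 = 26.5 km.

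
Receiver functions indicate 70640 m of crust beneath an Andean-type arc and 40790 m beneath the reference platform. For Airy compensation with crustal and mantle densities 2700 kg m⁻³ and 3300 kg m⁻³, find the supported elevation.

5430 m

Excess crust Δ = 70640 m − 40790 m = 29850 m, split between elevation h and root r with h + r = Δ.
Airy balance ρ_c h = (ρ_m − ρ_c) r gives r = h ρ_c/(ρ_m − ρ_c), so h (1 + ρ_c/(ρ_m − ρ_c)) = Δ, i.e. h = Δ (ρ_m − ρ_c)/ρ_m.
h = 29850 m × 600/3300 = 5430 m.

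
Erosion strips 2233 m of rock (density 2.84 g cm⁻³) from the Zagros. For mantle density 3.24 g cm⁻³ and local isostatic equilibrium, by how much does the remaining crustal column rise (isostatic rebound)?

1960 m

Unloading: uplift u = e ρ_c/ρ_m = 2233 m × 2.84/3.24 = 1960 m.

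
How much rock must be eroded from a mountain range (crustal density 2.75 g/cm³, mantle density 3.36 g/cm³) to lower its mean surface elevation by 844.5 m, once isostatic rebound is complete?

4650 m

Net drop Δ = e − u = e − e ρ_c/ρ_m = e (ρ_m − ρ_c)/ρ_m.
e = Δ ρ_m/(ρ_m − ρ_c) = 844.5 m × 3.36/0.61 = 4650 m.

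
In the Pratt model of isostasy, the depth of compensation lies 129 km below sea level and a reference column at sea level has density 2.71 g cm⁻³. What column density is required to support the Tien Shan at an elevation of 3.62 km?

2.64 g cm⁻³

Pratt balance: ρ_ref D = ρ (D + h).
ρ = ρ_ref D/(D + h) = 2.71 × 129 km/(129 km + 3.62 km) = 2.64 g cm⁻³.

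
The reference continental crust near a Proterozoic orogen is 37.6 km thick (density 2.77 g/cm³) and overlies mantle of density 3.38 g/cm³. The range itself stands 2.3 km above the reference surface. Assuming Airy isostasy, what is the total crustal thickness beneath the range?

Root depth r = h ρ_c / (ρ_m − ρ_c) = 2.3 km × 2.77 / 0.61 = 10.44 km.
Total thickness = T + h + r = 37.6 km + 2.3 km + 10.44 km = 50.3 km.

50.3 km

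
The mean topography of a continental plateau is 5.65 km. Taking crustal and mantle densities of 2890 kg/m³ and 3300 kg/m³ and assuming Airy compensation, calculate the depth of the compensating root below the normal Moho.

In Airy isostatic equilibrium: the weight of the topography is balanced by the buoyancy of the root, ρ_c h = (ρ_m − ρ_c) r.
r = h · ρ_c / (ρ_m − ρ_c) = 5.65 km × 2890 / (3300 − 2890) = 39.8 km.

39.8 km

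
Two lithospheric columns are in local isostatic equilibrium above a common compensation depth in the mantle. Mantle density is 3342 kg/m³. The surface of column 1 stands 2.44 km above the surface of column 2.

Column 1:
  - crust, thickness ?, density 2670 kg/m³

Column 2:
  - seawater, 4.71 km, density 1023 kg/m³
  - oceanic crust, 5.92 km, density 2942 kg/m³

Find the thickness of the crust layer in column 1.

31.9 km

Take the compensation level at the base of the deeper column (depth z_c below the surface of column 1) and equate Σ ρ_i t_i down to z_c; mantle fills any gap and the z_c terms cancel.
Column 1: x×2670 + (z_c − 0 − x)×3342
Column 2: 2.44×0 + 4.71×1023 + 5.92×2942 + (z_c − 2.44 − 10.63)×3342
The z_c×3342 term appears on both sides and cancels. Collect the known terms of each column as K = Σ(ρt)_known − 3342 × (depth of known layers): K_1 = 0 − 3342×0 = 0; K_2 = 22234.97 − 3342×(2.44 + 10.63) = −21444.97.
Balance: K_1 − x×(3342 − 2670) = K_2, so x = (K_1 − K_2)/(3342 − 2670) = 21445/672 = 31.9 km.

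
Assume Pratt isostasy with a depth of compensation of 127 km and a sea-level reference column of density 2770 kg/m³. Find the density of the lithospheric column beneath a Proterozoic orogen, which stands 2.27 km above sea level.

2720 kg/m³

Pratt balance: ρ_ref D = ρ (D + h).
ρ = ρ_ref D/(D + h) = 2770 × 127 km/(127 km + 2.27 km) = 2720 kg/m³.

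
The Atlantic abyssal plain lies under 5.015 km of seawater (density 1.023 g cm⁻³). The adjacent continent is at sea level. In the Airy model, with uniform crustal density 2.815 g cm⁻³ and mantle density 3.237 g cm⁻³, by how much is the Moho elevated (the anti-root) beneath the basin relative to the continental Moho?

Equating mass per unit area of the two columns: replacing crust with seawater at the top is compensated by replacing crust with mantle at the base: d (ρ_c − ρ_w) = a (ρ_m − ρ_c).
a = d (ρ_c − ρ_w)/(ρ_m − ρ_c) = 5.015 km × 1.792/0.422 = 21.3 km.

21.3 km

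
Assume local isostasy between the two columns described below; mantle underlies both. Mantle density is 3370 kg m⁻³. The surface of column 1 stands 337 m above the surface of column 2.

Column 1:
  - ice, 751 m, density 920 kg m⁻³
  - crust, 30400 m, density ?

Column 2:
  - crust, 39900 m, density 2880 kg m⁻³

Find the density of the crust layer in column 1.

2750 kg m⁻³

Take the compensation level at the base of the deeper column (depth z_c below the surface of column 1) and equate Σ ρ_i t_i down to z_c; mantle fills any gap and the z_c terms cancel.
Column 1: 751×920 + 30400×ρ + (z_c − 31151)×3370
Column 2: 337×0 + 39900×2880 + (z_c − 337 − 39900)×3370
The z_c×3370 term appears on both sides and cancels. Collect the known terms of each column as K = Σ(ρt)_known − 3370 × (depth of known layers): K_1 = 690920 − 3370×31151 = −104287950; K_2 = 114912000 − 3370×(337 + 39900) = −20686690.
Balance: K_1 + 30400×ρ = K_2, so ρ = (K_2 − K_1)/30400 = 83601300/30400 = 2750 kg m⁻³.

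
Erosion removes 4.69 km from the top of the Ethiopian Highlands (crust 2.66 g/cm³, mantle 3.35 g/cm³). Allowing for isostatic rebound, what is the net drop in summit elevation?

Rebound u = e ρ_c/ρ_m = 4.69 km × 2.66/3.35 = 3.724 km.
Net surface drop = e − u = 4.69 km − 3.724 km = e (ρ_m − ρ_c)/ρ_m = 0.966 km.

0.966 km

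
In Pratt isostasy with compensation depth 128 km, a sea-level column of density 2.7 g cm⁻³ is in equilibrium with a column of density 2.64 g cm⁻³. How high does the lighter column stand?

2.91 km

ρ_ref D = ρ (D + h) → h = D (ρ_ref − ρ)/ρ.
h = 128 km × (2.7 − 2.64)/2.64 = 2.91 km.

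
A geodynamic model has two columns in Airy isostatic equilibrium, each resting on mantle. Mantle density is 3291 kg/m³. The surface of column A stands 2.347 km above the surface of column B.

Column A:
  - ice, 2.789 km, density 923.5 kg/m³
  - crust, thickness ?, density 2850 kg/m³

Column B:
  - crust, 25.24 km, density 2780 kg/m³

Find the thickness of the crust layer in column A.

Take the compensation level at the base of the deeper column (depth z_c below the surface of column A) and equate Σ ρ_i t_i down to z_c; mantle fills any gap and the z_c terms cancel.
Column A: 2.789×923.5 + x×2850 + (z_c − 2.789 − x)×3291
Column B: 2.347×0 + 25.24×2780 + (z_c − 2.347 − 25.24)×3291
The z_c×3291 term appears on both sides and cancels. Collect the known terms of each column as K = Σ(ρt)_known − 3291 × (depth of known layers): K_A = 2575.6415 − 3291×2.789 = −6602.9575; K_B = 70167.2 − 3291×(2.347 + 25.24) = −20621.617.
Balance: K_A − x×(3291 − 2850) = K_B, so x = (K_A − K_B)/(3291 − 2850) = 14018.7/441 = 31.8 km.

31.8 km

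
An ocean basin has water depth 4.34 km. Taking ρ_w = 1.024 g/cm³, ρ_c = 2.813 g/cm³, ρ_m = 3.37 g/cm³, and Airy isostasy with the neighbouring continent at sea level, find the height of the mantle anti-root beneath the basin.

Isostatic balance requires: replacing crust with seawater at the top is compensated by replacing crust with mantle at the base: d (ρ_c − ρ_w) = a (ρ_m − ρ_c).
a = d (ρ_c − ρ_w)/(ρ_m − ρ_c) = 4.34 km × 1.789/0.557 = 13.9 km.

13.9 km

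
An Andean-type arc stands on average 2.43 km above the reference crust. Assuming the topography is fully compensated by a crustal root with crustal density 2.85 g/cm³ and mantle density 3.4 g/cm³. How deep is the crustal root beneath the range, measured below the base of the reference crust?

12.6 km

Isostatic balance requires: the weight of the topography is balanced by the buoyancy of the root, ρ_c h = (ρ_m − ρ_c) r.
r = h · ρ_c / (ρ_m − ρ_c) = 2.43 km × 2.85 / (3.4 − 2.85) = 12.6 km.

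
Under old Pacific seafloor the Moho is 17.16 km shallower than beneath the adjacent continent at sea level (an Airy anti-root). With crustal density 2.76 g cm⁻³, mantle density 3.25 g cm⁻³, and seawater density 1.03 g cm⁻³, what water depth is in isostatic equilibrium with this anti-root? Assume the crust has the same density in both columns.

Replacing a thickness d of crust by seawater at the top must be balanced by replacing crust with mantle at the base: d (ρ_c − ρ_w) = a (ρ_m − ρ_c).
d = a (ρ_m − ρ_c)/(ρ_c − ρ_w) = 17.16 km × 0.49/1.73 = 4.86 km.

4.86 km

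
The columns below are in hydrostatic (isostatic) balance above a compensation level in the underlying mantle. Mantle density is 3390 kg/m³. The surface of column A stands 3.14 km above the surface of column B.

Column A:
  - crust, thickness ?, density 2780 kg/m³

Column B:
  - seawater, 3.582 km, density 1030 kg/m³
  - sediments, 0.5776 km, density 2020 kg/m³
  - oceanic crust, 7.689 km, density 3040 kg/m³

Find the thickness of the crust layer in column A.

37 km

Take the compensation level at the base of the deeper column (depth z_c below the surface of column A) and equate Σ ρ_i t_i down to z_c; mantle fills any gap and the z_c terms cancel.
Column A: x×2780 + (z_c − 0 − x)×3390
Column B: 3.14×0 + 3.582×1030 + 0.5776×2020 + 7.689×3040 + (z_c − 3.14 − 11.8486)×3390
The z_c×3390 term appears on both sides and cancels. Collect the known terms of each column as K = Σ(ρt)_known − 3390 × (depth of known layers): K_A = 0 − 3390×0 = 0; K_B = 28230.772 − 3390×(3.14 + 11.8486) = −22580.582.
Balance: K_A − x×(3390 − 2780) = K_B, so x = (K_A − K_B)/(3390 − 2780) = 22580.6/610 = 37 km.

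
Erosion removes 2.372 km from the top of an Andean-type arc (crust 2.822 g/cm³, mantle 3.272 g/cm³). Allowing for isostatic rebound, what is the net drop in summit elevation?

Rebound u = e ρ_c/ρ_m = 2.372 km × 2.822/3.272 = 2.046 km.
Net surface drop = e − u = 2.372 km − 2.046 km = e (ρ_m − ρ_c)/ρ_m = 0.326 km.

0.326 km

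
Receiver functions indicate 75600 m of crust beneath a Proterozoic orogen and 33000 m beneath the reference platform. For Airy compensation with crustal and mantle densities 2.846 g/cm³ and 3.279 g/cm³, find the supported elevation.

5630 m

Excess crust Δ = 75600 m − 33000 m = 42600 m, split between elevation h and root r with h + r = Δ.
Airy balance ρ_c h = (ρ_m − ρ_c) r gives r = h ρ_c/(ρ_m − ρ_c), so h (1 + ρ_c/(ρ_m − ρ_c)) = Δ, i.e. h = Δ (ρ_m − ρ_c)/ρ_m.
h = 42600 m × 0.433/3.279 = 5630 m.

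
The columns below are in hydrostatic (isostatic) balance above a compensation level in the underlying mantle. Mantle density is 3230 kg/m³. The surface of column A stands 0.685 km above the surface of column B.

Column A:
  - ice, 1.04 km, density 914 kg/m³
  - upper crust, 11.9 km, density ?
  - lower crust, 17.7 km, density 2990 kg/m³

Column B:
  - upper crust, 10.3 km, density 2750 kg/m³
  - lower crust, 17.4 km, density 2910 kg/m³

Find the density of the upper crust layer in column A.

Take the compensation level at the base of the deeper column (depth z_c below the surface of column A) and equate Σ ρ_i t_i down to z_c; mantle fills any gap and the z_c terms cancel.
Column A: 1.04×914 + 11.9×ρ + 17.7×2990 + (z_c − 30.64)×3230
Column B: 0.685×0 + 10.3×2750 + 17.4×2910 + (z_c − 0.685 − 27.7)×3230
The z_c×3230 term appears on both sides and cancels. Collect the known terms of each column as K = Σ(ρt)_known − 3230 × (depth of known layers): K_A = 53873.56 − 3230×30.64 = −45093.64; K_B = 78959 − 3230×(0.685 + 27.7) = −12724.55.
Balance: K_A + 11.9×ρ = K_B, so ρ = (K_B − K_A)/11.9 = 32369.1/11.9 = 2720 kg/m³.

2720 kg/m³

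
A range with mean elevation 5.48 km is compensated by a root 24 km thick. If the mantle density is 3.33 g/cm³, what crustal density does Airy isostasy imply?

2.71 g/cm³

ρ_c h = (ρ_m − ρ_c) r → ρ_c (h + r) = ρ_m r → ρ_c = ρ_m r / (h + r).
ρ_c = 3.33 × 24 km / (5.48 km + 24 km) = 2.71 g/cm³.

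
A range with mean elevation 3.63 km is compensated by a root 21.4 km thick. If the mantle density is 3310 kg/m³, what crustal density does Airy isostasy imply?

ρ_c h = (ρ_m − ρ_c) r → ρ_c (h + r) = ρ_m r → ρ_c = ρ_m r / (h + r).
ρ_c = 3310 × 21.4 km / (3.63 km + 21.4 km) = 2830 kg/m³.

2830 kg/m³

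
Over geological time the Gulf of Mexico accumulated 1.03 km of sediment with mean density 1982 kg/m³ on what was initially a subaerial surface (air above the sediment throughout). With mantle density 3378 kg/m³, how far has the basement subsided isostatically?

Subaerial load: s = t ρ_sed / ρ_m = 1.03 km × 1982/3378 = 0.604 km.

0.604 km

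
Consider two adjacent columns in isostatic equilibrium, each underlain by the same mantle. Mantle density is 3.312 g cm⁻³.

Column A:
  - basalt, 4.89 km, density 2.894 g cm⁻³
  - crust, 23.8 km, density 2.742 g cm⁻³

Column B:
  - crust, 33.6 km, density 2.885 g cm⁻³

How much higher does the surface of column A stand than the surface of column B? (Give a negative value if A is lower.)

For any compensation level in the mantle, the mantle terms cancel and isostasy reduces to e = (Σt_A − Σt_B) − (Σ(ρt)_A − Σ(ρt)_B) / ρ_m.
Σt_A = 28.69 km; Σt_B = 33.6 km; Σ(ρt)_A = 79.41126; Σ(ρt)_B = 96.936 (in km·g cm⁻³).
e = (28.69 − 33.6) − (79.41126 − 96.936) / 3.312 = 0.381 km.

0.381 km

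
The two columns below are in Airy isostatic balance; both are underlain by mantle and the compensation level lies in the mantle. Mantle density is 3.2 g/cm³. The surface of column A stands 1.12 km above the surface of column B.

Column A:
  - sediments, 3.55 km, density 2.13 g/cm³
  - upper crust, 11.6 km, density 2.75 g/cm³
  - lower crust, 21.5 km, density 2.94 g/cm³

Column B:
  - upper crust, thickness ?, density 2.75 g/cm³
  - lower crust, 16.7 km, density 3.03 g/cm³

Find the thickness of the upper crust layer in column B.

18.2 km

Take the compensation level at the base of the deeper column (depth z_c below the surface of column A) and equate Σ ρ_i t_i down to z_c; mantle fills any gap and the z_c terms cancel.
Column A: 3.55×2.13 + 11.6×2.75 + 21.5×2.94 + (z_c − 36.65)×3.2
Column B: 1.12×0 + x×2.75 + 16.7×3.03 + (z_c − 1.12 − 16.7 − x)×3.2
The z_c×3.2 term appears on both sides and cancels. Collect the known terms of each column as K = Σ(ρt)_known − 3.2 × (depth of known layers): K_A = 102.6715 − 3.2×36.65 = −14.6085; K_B = 50.601 − 3.2×(1.12 + 16.7) = −6.423.
Balance: K_A = K_B − x×(3.2 − 2.75), so x = (K_B − K_A)/(3.2 − 2.75) = 8.1855/0.45 = 18.2 km.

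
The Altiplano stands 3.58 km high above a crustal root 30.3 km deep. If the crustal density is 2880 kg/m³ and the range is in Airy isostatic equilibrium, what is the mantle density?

Airy balance: ρ_c h = (ρ_m − ρ_c) r → ρ_m = ρ_c (1 + h/r).
ρ_m = 2880 × (1 + 3.58 km/30.3 km) = 3220 kg/m³.

3220 kg/m³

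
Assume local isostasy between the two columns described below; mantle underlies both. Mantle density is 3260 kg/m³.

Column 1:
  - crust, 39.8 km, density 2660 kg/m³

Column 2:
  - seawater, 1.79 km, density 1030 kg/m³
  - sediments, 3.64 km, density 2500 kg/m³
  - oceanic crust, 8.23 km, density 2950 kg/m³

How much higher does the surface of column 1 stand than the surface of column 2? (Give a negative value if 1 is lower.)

For any compensation level in the mantle, the mantle terms cancel and isostasy reduces to e = (Σt_1 − Σt_2) − (Σ(ρt)_1 − Σ(ρt)_2) / ρ_m.
Σt_1 = 39.8 km; Σt_2 = 13.66 km; Σ(ρt)_1 = 105868; Σ(ρt)_2 = 35222.2 (in km·kg/m³).
e = (39.8 − 13.66) − (105868 − 35222.2) / 3260 = 4.47 km.

4.47 km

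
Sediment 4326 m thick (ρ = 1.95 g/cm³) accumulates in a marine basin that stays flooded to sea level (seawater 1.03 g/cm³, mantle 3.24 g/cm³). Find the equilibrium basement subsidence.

Submarine loading: the sediment displaces seawater, and the subsidence is in turn flooded, so s (ρ_m − ρ_w) = t (ρ_sed − ρ_w).
s = 4326 m × (1.95 − 1.03) / (3.24 − 1.03) = 1800 m.

1800 m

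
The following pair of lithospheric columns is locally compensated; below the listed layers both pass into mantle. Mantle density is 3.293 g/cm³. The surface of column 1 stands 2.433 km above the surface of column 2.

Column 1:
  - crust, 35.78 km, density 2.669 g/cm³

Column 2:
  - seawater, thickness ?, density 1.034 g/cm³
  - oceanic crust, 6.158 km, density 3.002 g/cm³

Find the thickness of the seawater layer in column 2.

5.54 km

Take the compensation level at the base of the deeper column (depth z_c below the surface of column 1) and equate Σ ρ_i t_i down to z_c; mantle fills any gap and the z_c terms cancel.
Column 1: 35.78×2.669 + (z_c − 35.78)×3.293
Column 2: 2.433×0 + x×1.034 + 6.158×3.002 + (z_c − 2.433 − 6.158 − x)×3.293
The z_c×3.293 term appears on both sides and cancels. Collect the known terms of each column as K = Σ(ρt)_known − 3.293 × (depth of known layers): K_1 = 95.49682 − 3.293×35.78 = −22.32672; K_2 = 18.486316 − 3.293×(2.433 + 6.158) = −9.803847.
Balance: K_1 = K_2 − x×(3.293 − 1.034), so x = (K_2 − K_1)/(3.293 − 1.034) = 12.5229/2.259 = 5.54 km.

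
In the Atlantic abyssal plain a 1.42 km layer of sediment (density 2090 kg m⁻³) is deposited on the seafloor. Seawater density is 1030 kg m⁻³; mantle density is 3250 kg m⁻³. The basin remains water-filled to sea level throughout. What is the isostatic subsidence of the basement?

Submarine loading: the sediment displaces seawater, and the subsidence is in turn flooded, so s (ρ_m − ρ_w) = t (ρ_sed − ρ_w).
s = 1.42 km × (2090 − 1030) / (3250 − 1030) = 0.678 km.

0.678 km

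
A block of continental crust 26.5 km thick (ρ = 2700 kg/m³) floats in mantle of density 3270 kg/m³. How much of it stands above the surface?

4.62 km

Floating equilibrium: submerged depth d = t ρ_obj/ρ_fluid = 26.5 km × 2700/3270 = 21.88 km.
Freeboard = t − d = 26.5 km − 21.88 km = 4.62 km.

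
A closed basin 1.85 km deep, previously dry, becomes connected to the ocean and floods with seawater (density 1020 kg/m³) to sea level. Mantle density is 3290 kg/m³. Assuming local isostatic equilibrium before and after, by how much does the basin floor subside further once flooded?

0.831 km

After flooding the water column is d + s deep. Its weight must equal the weight of mantle displaced by the extra subsidence s: (d + s) ρ_w = s ρ_m.
s = d ρ_w / (ρ_m − ρ_w) = 1.85 km × 1020/(3290 − 1020) = 0.831 km.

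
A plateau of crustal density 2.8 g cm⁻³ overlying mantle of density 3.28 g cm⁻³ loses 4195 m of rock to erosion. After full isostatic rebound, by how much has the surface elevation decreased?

Rebound u = e ρ_c/ρ_m = 4195 m × 2.8/3.28 = 3581 m.
Net surface drop = e − u = 4195 m − 3581 m = e (ρ_m − ρ_c)/ρ_m = 614 m.

614 m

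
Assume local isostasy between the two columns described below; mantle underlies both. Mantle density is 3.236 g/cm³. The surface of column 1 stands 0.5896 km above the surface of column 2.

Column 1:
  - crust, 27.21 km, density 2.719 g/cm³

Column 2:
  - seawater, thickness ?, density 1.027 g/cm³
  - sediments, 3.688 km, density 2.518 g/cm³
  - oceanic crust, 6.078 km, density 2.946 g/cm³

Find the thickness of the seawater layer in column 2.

Take the compensation level at the base of the deeper column (depth z_c below the surface of column 1) and equate Σ ρ_i t_i down to z_c; mantle fills any gap and the z_c terms cancel.
Column 1: 27.21×2.719 + (z_c − 27.21)×3.236
Column 2: 0.5896×0 + x×1.027 + 3.688×2.518 + 6.078×2.946 + (z_c − 0.5896 − 9.766 − x)×3.236
The z_c×3.236 term appears on both sides and cancels. Collect the known terms of each column as K = Σ(ρt)_known − 3.236 × (depth of known layers): K_1 = 73.98399 − 3.236×27.21 = −14.06757; K_2 = 27.192172 − 3.236×(0.5896 + 9.766) = −6.3185496.
Balance: K_1 = K_2 − x×(3.236 − 1.027), so x = (K_2 − K_1)/(3.236 − 1.027) = 7.74902/2.209 = 3.51 km.

3.51 km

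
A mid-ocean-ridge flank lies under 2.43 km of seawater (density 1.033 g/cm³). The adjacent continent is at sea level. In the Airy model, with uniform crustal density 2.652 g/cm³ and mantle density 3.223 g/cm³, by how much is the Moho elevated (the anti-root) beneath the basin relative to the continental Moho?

6.89 km

Isostatic balance requires: replacing crust with seawater at the top is compensated by replacing crust with mantle at the base: d (ρ_c − ρ_w) = a (ρ_m − ρ_c).
a = d (ρ_c − ρ_w)/(ρ_m − ρ_c) = 2.43 km × 1.619/0.571 = 6.89 km.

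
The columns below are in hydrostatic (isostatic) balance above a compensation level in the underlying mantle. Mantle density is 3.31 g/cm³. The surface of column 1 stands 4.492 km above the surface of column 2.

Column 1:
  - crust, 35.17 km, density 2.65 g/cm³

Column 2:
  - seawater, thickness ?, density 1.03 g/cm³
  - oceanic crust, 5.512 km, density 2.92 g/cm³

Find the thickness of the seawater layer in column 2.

Take the compensation level at the base of the deeper column (depth z_c below the surface of column 1) and equate Σ ρ_i t_i down to z_c; mantle fills any gap and the z_c terms cancel.
Column 1: 35.17×2.65 + (z_c − 35.17)×3.31
Column 2: 4.492×0 + x×1.03 + 5.512×2.92 + (z_c − 4.492 − 5.512 − x)×3.31
The z_c×3.31 term appears on both sides and cancels. Collect the known terms of each column as K = Σ(ρt)_known − 3.31 × (depth of known layers): K_1 = 93.2005 − 3.31×35.17 = −23.2122; K_2 = 16.09504 − 3.31×(4.492 + 5.512) = −17.0182.
Balance: K_1 = K_2 − x×(3.31 − 1.03), so x = (K_2 − K_1)/(3.31 − 1.03) = 6.194/2.28 = 2.72 km.

2.72 km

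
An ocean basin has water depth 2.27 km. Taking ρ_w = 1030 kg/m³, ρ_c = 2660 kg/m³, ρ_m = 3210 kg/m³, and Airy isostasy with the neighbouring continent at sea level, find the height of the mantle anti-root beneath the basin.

For local isostatic compensation: replacing crust with seawater at the top is compensated by replacing crust with mantle at the base: d (ρ_c − ρ_w) = a (ρ_m − ρ_c).
a = d (ρ_c − ρ_w)/(ρ_m − ρ_c) = 2.27 km × 1630/550 = 6.73 km.

6.73 km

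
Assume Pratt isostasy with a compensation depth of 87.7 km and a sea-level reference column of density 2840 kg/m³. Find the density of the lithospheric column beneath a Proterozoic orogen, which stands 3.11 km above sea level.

2740 kg/m³

Pratt balance: ρ_ref D = ρ (D + h).
ρ = ρ_ref D/(D + h) = 2840 × 87.7 km/(87.7 km + 3.11 km) = 2740 kg/m³.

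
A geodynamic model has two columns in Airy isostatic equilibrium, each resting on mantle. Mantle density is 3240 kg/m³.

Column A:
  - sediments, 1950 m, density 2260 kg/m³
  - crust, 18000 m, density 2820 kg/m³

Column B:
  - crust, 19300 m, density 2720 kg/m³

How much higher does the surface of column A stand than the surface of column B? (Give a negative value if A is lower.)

−174 m

For any compensation level in the mantle, the mantle terms cancel and isostasy reduces to e = (Σt_A − Σt_B) − (Σ(ρt)_A − Σ(ρt)_B) / ρ_m.
Σt_A = 19950 m; Σt_B = 19300 m; Σ(ρt)_A = 55167000; Σ(ρt)_B = 52496000 (in m·kg/m³).
e = (19950 − 19300) − (55167000 − 52496000) / 3240 = −174 m.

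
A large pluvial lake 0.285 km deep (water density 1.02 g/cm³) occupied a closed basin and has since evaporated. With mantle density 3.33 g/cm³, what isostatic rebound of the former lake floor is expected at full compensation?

0.0873 km

u = d ρ_w/ρ_m = 0.285 km × 1.02/3.33 = 0.0873 km.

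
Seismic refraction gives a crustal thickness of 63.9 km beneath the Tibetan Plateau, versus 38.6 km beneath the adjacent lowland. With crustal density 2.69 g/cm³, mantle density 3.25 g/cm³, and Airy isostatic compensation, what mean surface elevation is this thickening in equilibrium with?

4.36 km

Excess crust Δ = 63.9 km − 38.6 km = 25.3 km, split between elevation h and root r with h + r = Δ.
Airy balance ρ_c h = (ρ_m − ρ_c) r gives r = h ρ_c/(ρ_m − ρ_c), so h (1 + ρ_c/(ρ_m − ρ_c)) = Δ, i.e. h = Δ (ρ_m − ρ_c)/ρ_m.
h = 25.3 km × 0.56/3.25 = 4.36 km.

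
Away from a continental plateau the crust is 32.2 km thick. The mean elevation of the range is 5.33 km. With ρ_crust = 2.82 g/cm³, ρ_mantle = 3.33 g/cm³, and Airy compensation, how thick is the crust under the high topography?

67 km

Root depth r = h ρ_c / (ρ_m − ρ_c) = 5.33 km × 2.82 / 0.51 = 29.47 km.
Total thickness = T + h + r = 32.2 km + 5.33 km + 29.47 km = 67 km.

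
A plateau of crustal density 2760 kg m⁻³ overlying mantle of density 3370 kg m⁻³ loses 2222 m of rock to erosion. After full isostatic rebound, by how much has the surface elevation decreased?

402 m

Rebound u = e ρ_c/ρ_m = 2222 m × 2760/3370 = 1820 m.
Net surface drop = e − u = 2222 m − 1820 m = e (ρ_m − ρ_c)/ρ_m = 402 m.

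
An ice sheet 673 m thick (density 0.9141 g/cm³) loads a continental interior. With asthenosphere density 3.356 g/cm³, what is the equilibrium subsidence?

183 m

Balancing pressure at the compensation depth: the ice load ρ_ice t is balanced by mantle displaced below, ρ_m s.
s = t ρ_ice / ρ_m = 673 m × 0.9141/3.356 = 183 m.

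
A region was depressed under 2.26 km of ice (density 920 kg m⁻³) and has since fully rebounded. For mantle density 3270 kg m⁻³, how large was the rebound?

0.636 km

Removing the load lets mantle flow back in; uplift u satisfies ρ_ice t = ρ_m u.
u = t ρ_ice/ρ_m = 2.26 km × 920/3270 = 0.636 km.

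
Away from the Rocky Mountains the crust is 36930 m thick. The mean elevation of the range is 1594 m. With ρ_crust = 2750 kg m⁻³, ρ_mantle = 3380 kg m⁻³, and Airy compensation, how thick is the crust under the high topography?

45500 m

Root depth r = h ρ_c / (ρ_m − ρ_c) = 1594 m × 2750 / 630 = 6958 m.
Total thickness = T + h + r = 36930 m + 1594 m + 6958 m = 45500 m.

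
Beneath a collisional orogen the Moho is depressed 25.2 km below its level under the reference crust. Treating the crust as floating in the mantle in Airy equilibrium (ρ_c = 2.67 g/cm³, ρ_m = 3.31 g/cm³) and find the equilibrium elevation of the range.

Isostatic balance requires: ρ_c h = (ρ_m − ρ_c) r.
h = r (ρ_m − ρ_c) / ρ_c = 25.2 km × (3.31 − 2.67) / 2.67 = 6.04 km.

6.04 km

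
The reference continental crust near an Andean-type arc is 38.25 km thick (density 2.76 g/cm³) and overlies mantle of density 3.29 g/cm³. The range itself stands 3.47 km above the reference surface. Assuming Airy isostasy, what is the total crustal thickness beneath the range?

Root depth r = h ρ_c / (ρ_m − ρ_c) = 3.47 km × 2.76 / 0.53 = 18.07 km.
Total thickness = T + h + r = 38.25 km + 3.47 km + 18.07 km = 59.8 km.

59.8 km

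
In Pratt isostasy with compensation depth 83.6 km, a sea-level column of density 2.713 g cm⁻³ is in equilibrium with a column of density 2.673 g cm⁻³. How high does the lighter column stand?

1.25 km

ρ_ref D = ρ (D + h) → h = D (ρ_ref − ρ)/ρ.
h = 83.6 km × (2.713 − 2.673)/2.673 = 1.25 km.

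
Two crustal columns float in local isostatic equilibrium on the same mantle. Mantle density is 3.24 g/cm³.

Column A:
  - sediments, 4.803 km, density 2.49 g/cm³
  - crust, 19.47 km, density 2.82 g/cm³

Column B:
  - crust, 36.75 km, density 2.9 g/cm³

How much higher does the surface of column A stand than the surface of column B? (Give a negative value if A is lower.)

−0.221 km

For any compensation level in the mantle, the mantle terms cancel and isostasy reduces to e = (Σt_A − Σt_B) − (Σ(ρt)_A − Σ(ρt)_B) / ρ_m.
Σt_A = 24.273 km; Σt_B = 36.75 km; Σ(ρt)_A = 66.86487; Σ(ρt)_B = 106.575 (in km·g/cm³).
e = (24.273 − 36.75) − (66.86487 − 106.575) / 3.24 = −0.221 km.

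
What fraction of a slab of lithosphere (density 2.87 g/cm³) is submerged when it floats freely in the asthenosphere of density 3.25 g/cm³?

88.3%

Submerged fraction = ρ_obj/ρ_fluid = 2.87/3.25 = 88.3%.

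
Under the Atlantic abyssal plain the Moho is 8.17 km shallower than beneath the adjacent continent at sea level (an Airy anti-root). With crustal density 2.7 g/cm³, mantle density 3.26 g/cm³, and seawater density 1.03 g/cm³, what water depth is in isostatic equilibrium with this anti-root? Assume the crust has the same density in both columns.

Replacing a thickness d of crust by seawater at the top must be balanced by replacing crust with mantle at the base: d (ρ_c − ρ_w) = a (ρ_m − ρ_c).
d = a (ρ_m − ρ_c)/(ρ_c − ρ_w) = 8.17 km × 0.56/1.67 = 2.74 km.

2.74 km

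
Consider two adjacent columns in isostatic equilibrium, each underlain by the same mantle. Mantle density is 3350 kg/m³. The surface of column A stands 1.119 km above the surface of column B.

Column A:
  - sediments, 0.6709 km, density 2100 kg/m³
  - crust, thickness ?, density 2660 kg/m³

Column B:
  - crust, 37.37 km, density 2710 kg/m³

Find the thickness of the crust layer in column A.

38.9 km

Take the compensation level at the base of the deeper column (depth z_c below the surface of column A) and equate Σ ρ_i t_i down to z_c; mantle fills any gap and the z_c terms cancel.
Column A: 0.6709×2100 + x×2660 + (z_c − 0.6709 − x)×3350
Column B: 1.119×0 + 37.37×2710 + (z_c − 1.119 − 37.37)×3350
The z_c×3350 term appears on both sides and cancels. Collect the known terms of each column as K = Σ(ρt)_known − 3350 × (depth of known layers): K_A = 1408.89 − 3350×0.6709 = −838.625; K_B = 101272.7 − 3350×(1.119 + 37.37) = −27665.45.
Balance: K_A − x×(3350 − 2660) = K_B, so x = (K_A − K_B)/(3350 − 2660) = 26826.8/690 = 38.9 km.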